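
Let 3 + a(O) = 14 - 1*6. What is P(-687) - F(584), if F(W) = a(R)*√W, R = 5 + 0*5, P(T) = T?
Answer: -687 - 10*√146 ≈ -807.83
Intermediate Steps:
R = 5 (R = 5 + 0 = 5)
a(O) = 5 (a(O) = -3 + (14 - 1*6) = -3 + (14 - 6) = -3 + 8 = 5)
F(W) = 5*√W
P(-687) - F(584) = -687 - 5*√584 = -687 - 5*2*√146 = -687 - 10*√146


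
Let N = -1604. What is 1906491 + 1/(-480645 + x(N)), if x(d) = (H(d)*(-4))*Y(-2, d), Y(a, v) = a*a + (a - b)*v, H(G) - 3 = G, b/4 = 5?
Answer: 429969624535594/225529323 ≈ 1.9065e+6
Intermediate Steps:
b = 20 (b = 4*5 = 20)
H(G) = 3 + G
Y(a, v) = a**2 + v*(-20 + a) (Y(a, v) = a*a + (a - 1*20)*v = a**2 + (a - 20)*v = a**2 + (-20 + a)*v = a**2 + v*(-20 + a))
x(d) = (-12 - 4*d)*(4 - 22*d) (x(d) = ((3 + d)*(-4))*((-2)**2 - 20*d - 2*d) = (-12 - 4*d)*(4 - 20*d - 2*d) = (-12 - 4*d)*(4 - 22*d))
1906491 + 1/(-480645 + x(N)) = 1906491 + 1/(-480645 + 8*(-2 + 11*(-1604))*(3 - 1604)) = 1906491 + 1/(-480645 + 8*(-2 - 17644)*(-1601)) = 1906491 + 1/(-480645 + 8*(-17646)*(-1601)) = 1906491 + 1/(-480645 + 226009968) = 1906491 + 1/225529323 = 429969624535594/225529323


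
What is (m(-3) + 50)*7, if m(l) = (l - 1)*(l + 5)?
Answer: 294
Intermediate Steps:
m(l) = (-1 + l)*(5 + l)
(m(-3) + 50)*7 = ((-5 + (-3)² + 4*(-3)) + 50)*7 = ((-5 + 9 - 12) + 50)*7 = (-8 + 50)*7 = 42*7 = 294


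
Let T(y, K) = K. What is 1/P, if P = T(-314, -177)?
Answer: -1/177 ≈ -0.0056497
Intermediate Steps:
P = -177
1/P = 1/(-177) = -1/177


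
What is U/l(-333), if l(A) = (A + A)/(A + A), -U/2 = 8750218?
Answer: -17500436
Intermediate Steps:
U = -17500436 (U = -2*8750218 = -17500436)
l(A) = 1 (l(A) = (2*A)/((2*A)) = (2*A)*(1/(2*A)) = 1)
U/l(-333) = -17500436/1 = -17500436*1 = -17500436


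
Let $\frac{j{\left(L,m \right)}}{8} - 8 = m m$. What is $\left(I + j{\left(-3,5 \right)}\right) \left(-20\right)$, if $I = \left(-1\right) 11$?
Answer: $-5060$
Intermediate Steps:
$j{\left(L,m \right)} = 64 + 8 m^{2}$ ($j{\left(L,m \right)} = 64 + 8 m m = 64 + 8 m^{2}$)
$I = -11$
$\left(I + j{\left(-3,5 \right)}\right) \left(-20\right) = \left(-11 + \left(64 + 8 \cdot 5^{2}\right)\right) \left(-20\right) = \left(-11 + \left(64 + 8 \cdot 25\right)\right) \left(-20\right) = \left(-11 + \left(64 + 200\right)\right) \left(-20\right) = \left(-11 + 264\right) \left(-20\right) = 253 \left(-20\right) = -5060$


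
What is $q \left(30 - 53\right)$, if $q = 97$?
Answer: $-2231$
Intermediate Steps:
$q \left(30 - 53\right) = 97 \left(30 - 53\right) = 97 \left(-23\right) = -2231$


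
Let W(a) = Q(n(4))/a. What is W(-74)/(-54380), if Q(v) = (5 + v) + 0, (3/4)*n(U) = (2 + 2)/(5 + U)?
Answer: 151/108651240 ≈ 1.3898e-6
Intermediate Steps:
n(U) = 16/(3*(5 + U)) (n(U) = 4*((2 + 2)/(5 + U))/3 = 4*(4/(5 + U))/3 = 16/(3*(5 + U)))
Q(v) = 5 + v
W(a) = 151/(27*a) (W(a) = (5 + 16/(3*(5 + 4)))/a = (5 + (16/3)/9)/a = (5 + (16/3)*(1/9))/a = (5 + 16/27)/a = 151/(27*a))
W(-74)/(-54380) = ((151/27)/(-74))/(-54380) = ((151/27)*(-1/74))*(-1/54380) = -151/1998*(-1/54380) = 151/108651240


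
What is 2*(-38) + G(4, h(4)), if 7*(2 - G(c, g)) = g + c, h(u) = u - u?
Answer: -522/7 ≈ -74.571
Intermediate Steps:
h(u) = 0
G(c, g) = 2 - c/7 - g/7 (G(c, g) = 2 - (g + c)/7 = 2 - (c + g)/7 = 2 + (-c/7 - g/7) = 2 - c/7 - g/7)
2*(-38) + G(4, h(4)) = 2*(-38) + (2 - 1/7*4 - 1/7*0) = -76 + (2 - 4/7 + 0) = -76 + 10/7 = -522/7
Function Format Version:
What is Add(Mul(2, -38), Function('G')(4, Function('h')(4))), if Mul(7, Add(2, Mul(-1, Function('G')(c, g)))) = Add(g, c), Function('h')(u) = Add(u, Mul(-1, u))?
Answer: Rational(-522, 7) ≈ -74.571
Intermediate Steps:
Function('h')(u) = 0
Function('G')(c, g) = Add(2, Mul(Rational(-1, 7), c), Mul(Rational(-1, 7), g)) (Function('G')(c, g) = Add(2, Mul(Rational(-1, 7), Add(g, c))) = Add(2, Mul(Rational(-1, 7), Add(c, g))) = Add(2, Add(Mul(Rational(-1, 7), c), Mul(Rational(-1, 7), g))) = Add(2, Mul(Rational(-1, 7), c), Mul(Rational(-1, 7), g)))
Add(Mul(2, -38), Function('G')(4, Function('h')(4))) = Add(Mul(2, -38), Add(2, Mul(Rational(-1, 7), 4), Mul(Rational(-1, 7), 0))) = Add(-76, Add(2, Rational(-4, 7), 0)) = Add(-76, Rational(10, 7)) = Rational(-522, 7)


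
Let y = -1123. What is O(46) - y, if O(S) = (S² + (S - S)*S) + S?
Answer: 3285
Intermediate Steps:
O(S) = S + S² (O(S) = (S² + 0*S) + S = (S² + 0) + S = S² + S = S + S²)
O(46) - y = 46*(1 + 46) - 1*(-1123) = 46*47 + 1123 = 2162 + 1123 = 3285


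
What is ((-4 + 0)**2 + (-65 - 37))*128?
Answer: -11008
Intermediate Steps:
((-4 + 0)**2 + (-65 - 37))*128 = ((-4)**2 - 102)*128 = (16 - 102)*128 = -86*128 = -11008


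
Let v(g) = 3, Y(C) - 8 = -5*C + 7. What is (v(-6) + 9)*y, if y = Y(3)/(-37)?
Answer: 0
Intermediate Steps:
Y(C) = 15 - 5*C (Y(C) = 8 + (-5*C + 7) = 8 + (7 - 5*C) = 15 - 5*C)
y = 0 (y = (15 - 5*3)/(-37) = (15 - 15)*(-1/37) = 0*(-1/37) = 0)
(v(-6) + 9)*y = (3 + 9)*0 = 12*0 = 0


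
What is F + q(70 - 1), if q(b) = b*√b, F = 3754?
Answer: 3754 + 69*√69 ≈ 4327.2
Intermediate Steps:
q(b) = b^(3/2)
F + q(70 - 1) = 3754 + (70 - 1)^(3/2) = 3754 + 69^(3/2) = 3754 + 69*√69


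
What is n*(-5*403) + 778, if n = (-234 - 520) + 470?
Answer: 573038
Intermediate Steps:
n = -284 (n = -754 + 470 = -284)
n*(-5*403) + 778 = -(-1420)*403 + 778 = -284*(-2015) + 778 = 572260 + 778 = 573038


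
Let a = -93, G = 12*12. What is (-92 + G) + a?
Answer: -41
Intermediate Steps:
G = 144
(-92 + G) + a = (-92 + 144) - 93 = 52 - 93 = -41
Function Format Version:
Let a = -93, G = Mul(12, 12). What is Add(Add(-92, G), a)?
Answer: -41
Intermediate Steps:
G = 144
Add(Add(-92, G), a) = Add(Add(-92, 144), -93) = Add(52, -93) = -41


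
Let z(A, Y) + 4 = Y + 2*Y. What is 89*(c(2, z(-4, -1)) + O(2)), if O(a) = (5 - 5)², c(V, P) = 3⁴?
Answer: 7209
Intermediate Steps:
z(A, Y) = -4 + 3*Y (z(A, Y) = -4 + (Y + 2*Y) = -4 + 3*Y)
c(V, P) = 81
O(a) = 0 (O(a) = 0² = 0)
89*(c(2, z(-4, -1)) + O(2)) = 89*(81 + 0) = 89*81 = 7209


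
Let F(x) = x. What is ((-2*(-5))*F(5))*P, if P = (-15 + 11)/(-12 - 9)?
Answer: 200/21 ≈ 9.5238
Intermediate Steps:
P = 4/21 (P = -4/(-21) = -4*(-1/21) = 4/21 ≈ 0.19048)
((-2*(-5))*F(5))*P = (-2*(-5)*5)*(4/21) = (10*5)*(4/21) = 50*(4/21) = 200/21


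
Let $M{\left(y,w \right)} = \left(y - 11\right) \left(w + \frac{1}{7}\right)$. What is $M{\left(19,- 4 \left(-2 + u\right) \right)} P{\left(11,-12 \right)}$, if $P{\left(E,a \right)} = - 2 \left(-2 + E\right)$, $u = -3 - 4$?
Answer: $- \frac{36432}{7} \approx -5204.6$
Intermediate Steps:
$u = -7$ ($u = -3 - 4 = -7$)
$M{\left(y,w \right)} = \left(-11 + y\right) \left(\frac{1}{7} + w\right)$ ($M{\left(y,w \right)} = \left(-11 + y\right) \left(w + \frac{1}{7}\right) = \left(-11 + y\right) \left(\frac{1}{7} + w\right)$)
$P{\left(E,a \right)} = 4 - 2 E$
$M{\left(19,- 4 \left(-2 + u\right) \right)} P{\left(11,-12 \right)} = \left(- \frac{11}{7} - 11 \left(- 4 \left(-2 - 7\right)\right) + \frac{1}{7} \cdot 19 + - 4 \left(-2 - 7\right) 19\right) \left(4 - 22\right) = \left(- \frac{11}{7} - 11 \left(\left(-4\right) \left(-9\right)\right) + \frac{19}{7} + \left(-4\right) \left(-9\right) 19\right) \left(4 - 22\right) = \left(- \frac{11}{7} - 396 + \frac{19}{7} + 36 \cdot 19\right) \left(-18\right) = \left(- \frac{11}{7} - 396 + \frac{19}{7} + 684\right) \left(-18\right) = \frac{2024}{7} \left(-18\right) = - \frac{36432}{7}$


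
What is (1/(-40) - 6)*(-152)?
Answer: 4579/5 ≈ 915.80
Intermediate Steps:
(1/(-40) - 6)*(-152) = (-1/40 - 6)*(-152) = -241/40*(-152) = 4579/5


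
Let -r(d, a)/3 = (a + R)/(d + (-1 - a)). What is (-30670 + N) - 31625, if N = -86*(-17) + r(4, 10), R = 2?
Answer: -425795/7 ≈ -60828.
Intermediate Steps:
r(d, a) = -3*(2 + a)/(-1 + d - a) (r(d, a) = -3*(a + 2)/(d + (-1 - a)) = -3*(2 + a)/(-1 + d - a))
N = 10270/7 (N = -86*(-17) + 3*(2 + 10)/(1 + 10 - 1*4) = 1462 + 3*12/(1 + 10 - 4) = 1462 + 3*12/7 = 1462 + 3*(⅐)*12 = 1462 + 36/7 = 10270/7 ≈ 1467.1)
(-30670 + N) - 31625 = (-30670 + 10270/7) - 31625 = -204420/7 - 31625 = -425795/7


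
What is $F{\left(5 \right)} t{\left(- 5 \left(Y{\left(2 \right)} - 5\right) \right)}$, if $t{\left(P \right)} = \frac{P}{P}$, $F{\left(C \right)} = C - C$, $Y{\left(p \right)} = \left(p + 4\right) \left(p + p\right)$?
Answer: $0$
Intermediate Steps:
$Y{\left(p \right)} = 2 p \left(4 + p\right)$ ($Y{\left(p \right)} = \left(4 + p\right) 2 p = 2 p \left(4 + p\right)$)
$F{\left(C \right)} = 0$
$t{\left(P \right)} = 1$
$F{\left(5 \right)} t{\left(- 5 \left(Y{\left(2 \right)} - 5\right) \right)} = 0 \cdot 1 = 0$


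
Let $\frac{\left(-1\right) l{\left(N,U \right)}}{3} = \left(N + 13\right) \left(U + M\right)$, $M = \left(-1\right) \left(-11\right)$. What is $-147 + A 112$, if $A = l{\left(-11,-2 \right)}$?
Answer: $-6195$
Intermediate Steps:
$M = 11$
$l{\left(N,U \right)} = - 3 \left(11 + U\right) \left(13 + N\right)$ ($l{\left(N,U \right)} = - 3 \left(N + 13\right) \left(U + 11\right) = - 3 \left(13 + N\right) \left(11 + U\right) = - 3 \left(11 + U\right) \left(13 + N\right)$)
$A = -54$ ($A = -429 - -78 - -363 - \left(-33\right) \left(-2\right) = -429 + 78 + 363 - 66 = -54$)
$-147 + A 112 = -147 - 6048 = -6195$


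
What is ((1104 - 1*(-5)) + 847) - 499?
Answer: 1457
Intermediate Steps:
((1104 - 1*(-5)) + 847) - 499 = ((1104 + 5) + 847) - 499 = (1109 + 847) - 499 = 1956 - 499 = 1457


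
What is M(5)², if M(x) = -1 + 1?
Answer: 0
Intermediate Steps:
M(x) = 0
M(5)² = 0² = 0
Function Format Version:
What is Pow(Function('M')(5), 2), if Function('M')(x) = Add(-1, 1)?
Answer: 0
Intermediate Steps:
Function('M')(x) = 0
Pow(Function('M')(5), 2) = Pow(0, 2) = 0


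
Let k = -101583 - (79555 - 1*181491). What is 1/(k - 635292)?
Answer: -1/634939 ≈ -1.5750e-6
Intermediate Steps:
k = 353 (k = -101583 - (79555 - 181491) = -101583 - 1*(-101936) = -101583 + 101936 = 353)
1/(k - 635292) = 1/(353 - 635292) = 1/(-634939) = -1/634939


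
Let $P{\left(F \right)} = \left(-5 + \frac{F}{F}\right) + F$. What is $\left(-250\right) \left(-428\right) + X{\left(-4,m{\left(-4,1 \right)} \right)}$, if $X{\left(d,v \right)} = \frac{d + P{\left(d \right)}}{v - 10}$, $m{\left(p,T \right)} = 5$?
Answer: $\frac{535012}{5} \approx 1.07 \cdot 10^{5}$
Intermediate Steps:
$P{\left(F \right)} = -4 + F$ ($P{\left(F \right)} = \left(-5 + 1\right) + F = -4 + F$)
$X{\left(d,v \right)} = \frac{-4 + 2 d}{-10 + v}$ ($X{\left(d,v \right)} = \frac{d + \left(-4 + d\right)}{v - 10} = \frac{-4 + 2 d}{-10 + v}$)
$\left(-250\right) \left(-428\right) + X{\left(-4,m{\left(-4,1 \right)} \right)} = \left(-250\right) \left(-428\right) + \frac{2 \left(-2 - 4\right)}{-10 + 5} = 107000 + 2 \frac{1}{-5} \left(-6\right) = 107000 + 2 \left(- \frac{1}{5}\right) \left(-6\right) = 107000 + \frac{12}{5} = \frac{535012}{5}$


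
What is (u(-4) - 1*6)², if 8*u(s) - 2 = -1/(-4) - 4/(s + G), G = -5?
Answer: 2660161/82944 ≈ 32.072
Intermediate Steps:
u(s) = 9/32 - 1/(2*(-5 + s)) (u(s) = ¼ + (-1/(-4) - 4/(s - 5))/8 = ¼ + (-1*(-¼) - 4/(-5 + s))/8 = ¼ + (¼ - 4/(-5 + s))/8 = ¼ + (1/32 - 1/(2*(-5 + s))) = 9/32 - 1/(2*(-5 + s)))
(u(-4) - 1*6)² = ((-61 + 9*(-4))/(32*(-5 - 4)) - 1*6)² = ((1/32)*(-61 - 36)/(-9) - 6)² = ((1/32)*(-⅑)*(-97) - 6)² = (97/288 - 6)² = (-1631/288)² = 2660161/82944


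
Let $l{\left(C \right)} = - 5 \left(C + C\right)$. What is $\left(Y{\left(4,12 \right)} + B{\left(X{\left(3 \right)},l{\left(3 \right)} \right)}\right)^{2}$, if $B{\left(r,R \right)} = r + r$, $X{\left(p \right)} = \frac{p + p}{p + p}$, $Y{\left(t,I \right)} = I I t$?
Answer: $334084$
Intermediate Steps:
$Y{\left(t,I \right)} = t I^{2}$ ($Y{\left(t,I \right)} = I^{2} t = t I^{2}$)
$X{\left(p \right)} = 1$ ($X{\left(p \right)} = \frac{2 p}{2 p} = 2 p \frac{1}{2 p} = 1$)
$l{\left(C \right)} = - 10 C$ ($l{\left(C \right)} = - 5 \cdot 2 C = - 10 C$)
$B{\left(r,R \right)} = 2 r$
$\left(Y{\left(4,12 \right)} + B{\left(X{\left(3 \right)},l{\left(3 \right)} \right)}\right)^{2} = \left(4 \cdot 12^{2} + 2 \cdot 1\right)^{2} = \left(4 \cdot 144 + 2\right)^{2} = \left(576 + 2\right)^{2} = 578^{2} = 334084$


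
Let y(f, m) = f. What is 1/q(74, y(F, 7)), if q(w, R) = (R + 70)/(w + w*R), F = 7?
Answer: 592/77 ≈ 7.6883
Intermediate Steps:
q(w, R) = (70 + R)/(w + R*w)
1/q(74, y(F, 7)) = 1/((70 + 7)/(74*(1 + 7))) = 1/((1/74)*77/8) = 1/((1/74)*(⅛)*77) = 1/(77/592) = 592/77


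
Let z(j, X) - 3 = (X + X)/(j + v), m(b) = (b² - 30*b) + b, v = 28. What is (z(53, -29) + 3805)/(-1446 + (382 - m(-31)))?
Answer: -154195/118422 ≈ -1.3021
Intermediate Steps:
m(b) = b² - 29*b
z(j, X) = 3 + 2*X/(28 + j) (z(j, X) = 3 + (X + X)/(j + 28) = 3 + (2*X)/(28 + j) = 3 + 2*X/(28 + j))
(z(53, -29) + 3805)/(-1446 + (382 - m(-31))) = ((84 + 2*(-29) + 3*53)/(28 + 53) + 3805)/(-1446 + (382 - (-31)*(-29 - 31))) = ((84 - 58 + 159)/81 + 3805)/(-1446 + (382 - (-31)*(-60))) = ((1/81)*185 + 3805)/(-1446 + (382 - 1*1860)) = (185/81 + 3805)/(-1446 + (382 - 1860)) = 308390/(81*(-1446 - 1478)) = (308390/81)/(-2924) = (308390/81)*(-1/2924) = -154195/118422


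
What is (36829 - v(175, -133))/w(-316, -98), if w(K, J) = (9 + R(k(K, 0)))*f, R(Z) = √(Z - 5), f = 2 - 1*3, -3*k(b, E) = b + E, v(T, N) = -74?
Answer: 996381/58 - 36903*√903/58 ≈ -1940.6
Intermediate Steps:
k(b, E) = -E/3 - b/3 (k(b, E) = -(b + E)/3 = -(E + b)/3 = -E/3 - b/3)
f = -1 (f = 2 - 3 = -1)
R(Z) = √(-5 + Z)
w(K, J) = -9 - √(-5 - K/3) (w(K, J) = (9 + √(-5 + (-⅓*0 - K/3)))*(-1) = (9 + √(-5 + (0 - K/3)))*(-1) = (9 + √(-5 - K/3))*(-1) = -9 - √(-5 - K/3))
(36829 - v(175, -133))/w(-316, -98) = (36829 - 1*(-74))/(-9 - √(-45 - 3*(-316))/3) = (36829 + 74)/(-9 - √(-45 + 948)/3) = 36903/(-9 - √903/3)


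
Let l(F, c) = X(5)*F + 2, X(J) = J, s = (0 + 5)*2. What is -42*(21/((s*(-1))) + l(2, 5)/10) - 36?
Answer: 9/5 ≈ 1.8000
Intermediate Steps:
s = 10 (s = 5*2 = 10)
l(F, c) = 2 + 5*F (l(F, c) = 5*F + 2 = 2 + 5*F)
-42*(21/((s*(-1))) + l(2, 5)/10) - 36 = -42*(21/((10*(-1))) + (2 + 5*2)/10) - 36 = -42*(21/(-10) + (2 + 10)*(⅒)) - 36 = -42*(21*(-⅒) + 12*(⅒)) - 36 = -42*(-21/10 + 6/5) - 36 = -42*(-9/10) - 36 = 189/5 - 36 = 9/5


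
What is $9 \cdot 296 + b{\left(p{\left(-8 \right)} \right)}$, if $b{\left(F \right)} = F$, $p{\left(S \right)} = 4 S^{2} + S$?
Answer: $2912$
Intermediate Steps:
$p{\left(S \right)} = S + 4 S^{2}$
$9 \cdot 296 + b{\left(p{\left(-8 \right)} \right)} = 9 \cdot 296 - 8 \left(1 + 4 \left(-8\right)\right) = 2664 - 8 \left(1 - 32\right) = 2664 - -248 = 2664 + 248 = 2912$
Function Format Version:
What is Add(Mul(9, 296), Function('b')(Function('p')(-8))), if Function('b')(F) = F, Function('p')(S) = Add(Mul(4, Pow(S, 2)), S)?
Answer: 2912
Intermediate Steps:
Function('p')(S) = Add(S, Mul(4, Pow(S, 2)))
Add(Mul(9, 296), Function('b')(Function('p')(-8))) = Add(Mul(9, 296), Mul(-8, Add(1, Mul(4, -8)))) = Add(2664, Mul(-8, Add(1, -32))) = Add(2664, Mul(-8, -31)) = Add(2664, 248) = 2912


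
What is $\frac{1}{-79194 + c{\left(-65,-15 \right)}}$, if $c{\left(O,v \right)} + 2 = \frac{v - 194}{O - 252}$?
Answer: $- \frac{317}{25104923} \approx -1.2627 \cdot 10^{-5}$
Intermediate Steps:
$c{\left(O,v \right)} = -2 + \frac{-194 + v}{-252 + O}$ ($c{\left(O,v \right)} = -2 + \frac{v - 194}{O - 252} = -2 + \frac{-194 + v}{-252 + O}$)
$\frac{1}{-79194 + c{\left(-65,-15 \right)}} = \frac{1}{-79194 + \frac{310 - 15 - -130}{-252 - 65}} = \frac{1}{-79194 + \frac{310 - 15 + 130}{-317}} = \frac{1}{-79194 - \frac{425}{317}} = \frac{1}{- \frac{25104923}{317}} = - \frac{317}{25104923}$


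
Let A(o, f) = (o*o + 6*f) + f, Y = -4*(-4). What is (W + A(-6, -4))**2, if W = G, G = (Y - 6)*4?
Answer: 2304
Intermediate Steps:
Y = 16
A(o, f) = o**2 + 7*f (A(o, f) = (o**2 + 6*f) + f = o**2 + 7*f)
G = 40 (G = (16 - 6)*4 = 10*4 = 40)
W = 40
(W + A(-6, -4))**2 = (40 + ((-6)**2 + 7*(-4)))**2 = (40 + (36 - 28))**2 = (40 + 8)**2 = 48**2 = 2304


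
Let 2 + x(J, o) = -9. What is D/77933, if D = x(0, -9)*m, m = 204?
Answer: -2244/77933 ≈ -0.028794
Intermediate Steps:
x(J, o) = -11 (x(J, o) = -2 - 9 = -11)
D = -2244 (D = -11*204 = -2244)
D/77933 = -2244/77933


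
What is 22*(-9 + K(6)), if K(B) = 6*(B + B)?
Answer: 1386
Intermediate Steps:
K(B) = 12*B (K(B) = 6*(2*B) = 12*B)
22*(-9 + K(6)) = 22*(-9 + 12*6) = 22*(-9 + 72) = 22*63 = 1386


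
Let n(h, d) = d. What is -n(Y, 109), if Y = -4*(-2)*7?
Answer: -109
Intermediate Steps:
Y = 56 (Y = 8*7 = 56)
-n(Y, 109) = -1*109 = -109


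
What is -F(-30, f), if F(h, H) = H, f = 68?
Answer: -68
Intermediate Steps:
-F(-30, f) = -1*68 = -68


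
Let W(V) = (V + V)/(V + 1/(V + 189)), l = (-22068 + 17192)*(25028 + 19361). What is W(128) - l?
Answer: 8782516961980/40577 ≈ 2.1644e+8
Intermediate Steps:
l = -216440764 (l = -4876*44389 = -216440764)
W(V) = 2*V/(V + 1/(189 + V)) (W(V) = (2*V)/(V + 1/(189 + V)) = 2*V/(V + 1/(189 + V)))
W(128) - l = 2*128*(189 + 128)/(1 + 128² + 189*128) - 1*(-216440764) = 2*128*317/(1 + 16384 + 24192) + 216440764 = 2*128*317/40577 + 216440764 = 2*128*(1/40577)*317 + 216440764 = 81152/40577 + 216440764 = 8782516961980/40577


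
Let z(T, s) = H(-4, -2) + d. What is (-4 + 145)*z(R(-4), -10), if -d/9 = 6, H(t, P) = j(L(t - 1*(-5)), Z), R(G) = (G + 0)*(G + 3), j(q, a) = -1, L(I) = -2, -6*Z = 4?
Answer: -7755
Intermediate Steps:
Z = -⅔ (Z = -⅙*4 = -⅔ ≈ -0.66667)
R(G) = G*(3 + G)
H(t, P) = -1
d = -54 (d = -9*6 = -54)
z(T, s) = -55 (z(T, s) = -1 - 54 = -55)
(-4 + 145)*z(R(-4), -10) = (-4 + 145)*(-55) = 141*(-55) = -7755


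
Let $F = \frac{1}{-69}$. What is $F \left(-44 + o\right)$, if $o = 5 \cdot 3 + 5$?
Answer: $\frac{8}{23} \approx 0.34783$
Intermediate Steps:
$o = 20$ ($o = 15 + 5 = 20$)
$F = - \frac{1}{69} \approx -0.014493$
$F \left(-44 + o\right) = - \frac{-44 + 20}{69} = \left(- \frac{1}{69}\right) \left(-24\right) = \frac{8}{23}$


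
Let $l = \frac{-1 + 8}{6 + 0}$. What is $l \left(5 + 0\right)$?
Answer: $\frac{35}{6} \approx 5.8333$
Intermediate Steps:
$l = \frac{7}{6} \approx 1.1667$
$l \left(5 + 0\right) = \frac{7 \left(5 + 0\right)}{6} = \frac{7}{6} \cdot 5 = \frac{35}{6}$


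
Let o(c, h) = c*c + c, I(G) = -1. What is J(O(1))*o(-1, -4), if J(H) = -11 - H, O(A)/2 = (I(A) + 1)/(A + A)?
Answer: 0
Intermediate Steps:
o(c, h) = c + c**2 (o(c, h) = c**2 + c = c + c**2)
O(A) = 0 (O(A) = 2*((-1 + 1)/(A + A)) = 2*(0/((2*A))) = 2*(0*(1/(2*A))) = 2*0 = 0)
J(O(1))*o(-1, -4) = (-11 - 1*0)*(-(1 - 1)) = (-11 + 0)*(-1*0) = -11*0 = 0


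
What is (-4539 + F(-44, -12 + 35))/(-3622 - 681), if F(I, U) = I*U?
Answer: 427/331 ≈ 1.2900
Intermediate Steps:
(-4539 + F(-44, -12 + 35))/(-3622 - 681) = (-4539 - 44*(-12 + 35))/(-3622 - 681) = (-4539 - 44*23)/(-4303) = (-4539 - 1012)*(-1/4303) = -5551*(-1/4303) = 427/331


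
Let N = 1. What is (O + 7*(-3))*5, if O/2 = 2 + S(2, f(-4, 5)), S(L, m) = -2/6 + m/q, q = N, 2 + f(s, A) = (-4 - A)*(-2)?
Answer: 215/3 ≈ 71.667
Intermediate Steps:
f(s, A) = 6 + 2*A (f(s, A) = -2 + (-4 - A)*(-2) = -2 + (8 + 2*A) = 6 + 2*A)
q = 1
S(L, m) = -⅓ + m (S(L, m) = -2/6 + m/1 = -2*⅙ + m*1 = -⅓ + m)
O = 106/3 (O = 2*(2 + (-⅓ + (6 + 2*5))) = 2*(2 + (-⅓ + (6 + 10))) = 2*(2 + (-⅓ + 16)) = 2*(2 + 47/3) = 2*(53/3) = 106/3 ≈ 35.333)
(O + 7*(-3))*5 = (106/3 + 7*(-3))*5 = (106/3 - 21)*5 = (43/3)*5 = 215/3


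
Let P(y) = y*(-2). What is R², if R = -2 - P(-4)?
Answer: 100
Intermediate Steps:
P(y) = -2*y
R = -10 (R = -2 - (-2)*(-4) = -2 - 1*8 = -2 - 8 = -10)
R² = (-10)² = 100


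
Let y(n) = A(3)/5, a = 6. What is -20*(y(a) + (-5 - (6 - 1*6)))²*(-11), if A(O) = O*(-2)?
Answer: 42284/5 ≈ 8456.8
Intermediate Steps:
A(O) = -2*O
y(n) = -6/5 (y(n) = -2*3/5 = -6*⅕ = -6/5)
-20*(y(a) + (-5 - (6 - 1*6)))²*(-11) = -20*(-6/5 + (-5 - (6 - 1*6)))²*(-11) = -20*(-6/5 + (-5 - (6 - 6)))²*(-11) = -20*(-6/5 + (-5 - 1*0))²*(-11) = -20*(-6/5 + (-5 + 0))²*(-11) = -20*(-6/5 - 5)²*(-11) = -20*(-31/5)²*(-11) = -20*961/25*(-11) = -3844/5*(-11) = 42284/5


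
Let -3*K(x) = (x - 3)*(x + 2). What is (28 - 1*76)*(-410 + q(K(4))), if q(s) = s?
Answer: 19776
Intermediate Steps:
K(x) = -(-3 + x)*(2 + x)/3 (K(x) = -(x - 3)*(x + 2)/3 = -(-3 + x)*(2 + x)/3)
(28 - 1*76)*(-410 + q(K(4))) = (28 - 1*76)*(-410 + (2 - ⅓*4² + (⅓)*4)) = (28 - 76)*(-410 + (2 - ⅓*16 + 4/3)) = -48*(-410 + (2 - 16/3 + 4/3)) = -48*(-410 - 2) = -48*(-412) = 19776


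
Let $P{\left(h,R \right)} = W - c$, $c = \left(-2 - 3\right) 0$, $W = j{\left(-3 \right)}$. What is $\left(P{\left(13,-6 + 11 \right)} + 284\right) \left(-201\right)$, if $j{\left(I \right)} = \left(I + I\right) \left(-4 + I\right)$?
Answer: $-65526$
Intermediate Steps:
$j{\left(I \right)} = 2 I \left(-4 + I\right)$
$W = 42$ ($W = 2 \left(-3\right) \left(-4 - 3\right) = 2 \left(-3\right) \left(-7\right) = 42$)
$c = 0$ ($c = \left(-5\right) 0 = 0$)
$P{\left(h,R \right)} = 42$ ($P{\left(h,R \right)} = 42 - 0 = 42 + 0 = 42$)
$\left(P{\left(13,-6 + 11 \right)} + 284\right) \left(-201\right) = \left(42 + 284\right) \left(-201\right) = 326 \left(-201\right) = -65526$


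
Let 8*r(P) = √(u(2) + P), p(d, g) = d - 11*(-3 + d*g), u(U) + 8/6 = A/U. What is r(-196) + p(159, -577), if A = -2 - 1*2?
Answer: 1009365 + I*√1794/24 ≈ 1.0094e+6 + 1.7648*I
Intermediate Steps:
A = -4 (A = -2 - 2 = -4)
u(U) = -4/3 - 4/U
p(d, g) = 33 + d - 11*d*g (p(d, g) = d + (33 - 11*d*g) = 33 + d - 11*d*g)
r(P) = √(-10/3 + P)/8 (r(P) = √((-4/3 - 4/2) + P)/8 = √((-4/3 - 4*½) + P)/8 = √((-4/3 - 2) + P)/8 = √(-10/3 + P)/8)
r(-196) + p(159, -577) = √(-30 + 9*(-196))/24 + (33 + 159 - 11*159*(-577)) = √(-30 - 1764)/24 + (33 + 159 + 1009173) = √(-1794)/24 + 1009365 = (I*√1794)/24 + 1009365 = I*√1794/24 + 1009365 = 1009365 + I*√1794/24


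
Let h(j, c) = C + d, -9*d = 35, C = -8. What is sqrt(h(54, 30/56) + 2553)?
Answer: sqrt(22870)/3 ≈ 50.409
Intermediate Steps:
d = -35/9 (d = -1/9*35 = -35/9 ≈ -3.8889)
h(j, c) = -107/9 (h(j, c) = -8 - 35/9 = -107/9)
sqrt(h(54, 30/56) + 2553) = sqrt(-107/9 + 2553) = sqrt(22870/9) = sqrt(22870)/3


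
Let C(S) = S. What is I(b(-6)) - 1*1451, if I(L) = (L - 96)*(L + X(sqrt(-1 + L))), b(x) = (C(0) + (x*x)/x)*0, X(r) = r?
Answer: -1451 - 96*I ≈ -1451.0 - 96.0*I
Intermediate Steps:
b(x) = 0 (b(x) = (0 + (x*x)/x)*0 = (0 + x**2/x)*0 = (0 + x)*0 = x*0 = 0)
I(L) = (-96 + L)*(L + sqrt(-1 + L)) (I(L) = (L - 96)*(L + sqrt(-1 + L)) = (-96 + L)*(L + sqrt(-1 + L)))
I(b(-6)) - 1*1451 = (0**2 - 96*0 - 96*sqrt(-1 + 0) + 0*sqrt(-1 + 0)) - 1*1451 = (0 + 0 - 96*I + 0*sqrt(-1)) - 1451 = (0 + 0 - 96*I + 0*I) - 1451 = (0 + 0 - 96*I + 0) - 1451 = -96*I - 1451 = -1451 - 96*I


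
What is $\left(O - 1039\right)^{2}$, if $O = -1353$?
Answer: $5721664$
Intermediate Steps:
$\left(O - 1039\right)^{2} = \left(-1353 - 1039\right)^{2} = \left(-2392\right)^{2} = 5721664$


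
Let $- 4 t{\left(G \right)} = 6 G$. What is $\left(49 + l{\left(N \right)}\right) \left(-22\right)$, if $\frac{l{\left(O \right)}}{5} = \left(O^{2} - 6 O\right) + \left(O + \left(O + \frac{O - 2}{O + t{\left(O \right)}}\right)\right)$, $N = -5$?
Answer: $-5720$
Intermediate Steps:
$t{\left(G \right)} = - \frac{3 G}{2}$ ($t{\left(G \right)} = - \frac{6 G}{4} = - \frac{3 G}{2}$)
$l{\left(O \right)} = - 20 O + 5 O^{2} - \frac{10 \left(-2 + O\right)}{O}$ ($l{\left(O \right)} = 5 \left(\left(O^{2} - 6 O\right) + \left(O + \left(O + \frac{O - 2}{O - \frac{3 O}{2}}\right)\right)\right) = 5 \left(\left(O^{2} - 6 O\right) + \left(O + \left(O + \frac{-2 + O}{\left(- \frac{1}{2}\right) O}\right)\right)\right) = 5 \left(\left(O^{2} - 6 O\right) + \left(O + \left(O + \left(-2 + O\right) \left(- \frac{2}{O}\right)\right)\right)\right) = 5 \left(\left(O^{2} - 6 O\right) + \left(O + \left(O - \frac{2 \left(-2 + O\right)}{O}\right)\right)\right) = 5 \left(\left(O^{2} - 6 O\right) + \left(2 O - \frac{2 \left(-2 + O\right)}{O}\right)\right) = 5 \left(O^{2} - 4 O - \frac{2 \left(-2 + O\right)}{O}\right) = - 20 O + 5 O^{2} - \frac{10 \left(-2 + O\right)}{O}$)
$\left(49 + l{\left(N \right)}\right) \left(-22\right) = \left(49 + \left(-10 - -100 + 5 \left(-5\right)^{2} + \frac{20}{-5}\right)\right) \left(-22\right) = \left(49 + \left(-10 + 100 + 5 \cdot 25 + 20 \left(- \frac{1}{5}\right)\right)\right) \left(-22\right) = \left(49 + \left(-10 + 100 + 125 - 4\right)\right) \left(-22\right) = \left(49 + 211\right) \left(-22\right) = 260 \left(-22\right) = -5720$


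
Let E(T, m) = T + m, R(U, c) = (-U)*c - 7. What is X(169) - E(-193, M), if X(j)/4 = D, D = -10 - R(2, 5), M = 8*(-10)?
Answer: 301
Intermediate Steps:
M = -80
R(U, c) = -7 - U*c (R(U, c) = -U*c - 7 = -7 - U*c)
D = 7 (D = -10 - (-7 - 1*2*5) = -10 - (-7 - 10) = -10 - 1*(-17) = -10 + 17 = 7)
X(j) = 28 (X(j) = 4*7 = 28)
X(169) - E(-193, M) = 28 - (-193 - 80) = 28 - 1*(-273) = 28 + 273 = 301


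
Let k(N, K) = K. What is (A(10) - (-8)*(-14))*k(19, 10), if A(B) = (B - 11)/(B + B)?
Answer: -2241/2 ≈ -1120.5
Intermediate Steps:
A(B) = (-11 + B)/(2*B) (A(B) = (-11 + B)/((2*B)) = (-11 + B)*(1/(2*B)) = (-11 + B)/(2*B))
(A(10) - (-8)*(-14))*k(19, 10) = ((½)*(-11 + 10)/10 - (-8)*(-14))*10 = ((½)*(⅒)*(-1) - 1*112)*10 = (-1/20 - 112)*10 = -2241/20*10 = -2241/2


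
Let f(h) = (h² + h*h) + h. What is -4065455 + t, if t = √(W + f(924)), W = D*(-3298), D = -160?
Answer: -4065455 + 2*√559039 ≈ -4.0640e+6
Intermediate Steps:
f(h) = h + 2*h² (f(h) = (h² + h²) + h = 2*h² + h = h + 2*h²)
W = 527680 (W = -160*(-3298) = 527680)
t = 2*√559039 (t = √(527680 + 924*(1 + 2*924)) = √(527680 + 924*(1 + 1848)) = √(527680 + 924*1849) = √(527680 + 1708476) = √2236156 = 2*√559039 ≈ 1495.4)
-4065455 + t = -4065455 + 2*√559039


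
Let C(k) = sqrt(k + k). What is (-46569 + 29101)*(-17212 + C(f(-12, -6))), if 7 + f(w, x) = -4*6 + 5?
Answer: 300659216 - 34936*I*sqrt(13) ≈ 3.0066e+8 - 1.2596e+5*I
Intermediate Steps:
f(w, x) = -26 (f(w, x) = -7 + (-4*6 + 5) = -7 + (-24 + 5) = -7 - 19 = -26)
C(k) = sqrt(2)*sqrt(k) (C(k) = sqrt(2*k) = sqrt(2)*sqrt(k))
(-46569 + 29101)*(-17212 + C(f(-12, -6))) = (-46569 + 29101)*(-17212 + sqrt(2)*sqrt(-26)) = -17468*(-17212 + sqrt(2)*(I*sqrt(26))) = -17468*(-17212 + 2*I*sqrt(13)) = 300659216 - 34936*I*sqrt(13)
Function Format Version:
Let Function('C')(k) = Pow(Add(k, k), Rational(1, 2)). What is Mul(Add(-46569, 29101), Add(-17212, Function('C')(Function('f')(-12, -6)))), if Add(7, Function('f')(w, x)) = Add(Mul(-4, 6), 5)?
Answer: Add(300659216, Mul(-34936, I, Pow(13, Rational(1, 2)))) ≈ Add(3.0066e+8, Mul(-1.2596e+5, I))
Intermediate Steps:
Function('f')(w, x) = -26 (Function('f')(w, x) = Add(-7, Add(Mul(-4, 6), 5)) = Add(-7, Add(-24, 5)) = Add(-7, -19) = -26)
Function('C')(k) = Mul(Pow(2, Rational(1, 2)), Pow(k, Rational(1, 2))) (Function('C')(k) = Pow(Mul(2, k), Rational(1, 2)) = Mul(Pow(2, Rational(1, 2)), Pow(k, Rational(1, 2))))
Mul(Add(-46569, 29101), Add(-17212, Function('C')(Function('f')(-12, -6)))) = Mul(Add(-46569, 29101), Add(-17212, Mul(Pow(2, Rational(1, 2)), Pow(-26, Rational(1, 2))))) = Mul(-17468, Add(-17212, Mul(Pow(2, Rational(1, 2)), Mul(I, Pow(26, Rational(1, 2)))))) = Mul(-17468, Add(-17212, Mul(2, I, Pow(13, Rational(1, 2))))) = Add(300659216, Mul(-34936, I, Pow(13, Rational(1, 2))))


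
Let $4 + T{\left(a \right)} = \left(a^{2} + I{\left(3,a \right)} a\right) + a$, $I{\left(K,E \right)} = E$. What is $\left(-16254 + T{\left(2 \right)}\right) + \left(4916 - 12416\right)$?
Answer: $-23748$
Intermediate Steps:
$T{\left(a \right)} = -4 + a + 2 a^{2}$ ($T{\left(a \right)} = -4 + \left(\left(a^{2} + a a\right) + a\right) = -4 + \left(\left(a^{2} + a^{2}\right) + a\right) = -4 + \left(2 a^{2} + a\right) = -4 + \left(a + 2 a^{2}\right) = -4 + a + 2 a^{2}$)
$\left(-16254 + T{\left(2 \right)}\right) + \left(4916 - 12416\right) = \left(-16254 + \left(-4 + 2 + 2 \cdot 2^{2}\right)\right) + \left(4916 - 12416\right) = \left(-16254 + \left(-4 + 2 + 2 \cdot 4\right)\right) - 7500 = \left(-16254 + \left(-4 + 2 + 8\right)\right) - 7500 = \left(-16254 + 6\right) - 7500 = -16248 - 7500 = -23748$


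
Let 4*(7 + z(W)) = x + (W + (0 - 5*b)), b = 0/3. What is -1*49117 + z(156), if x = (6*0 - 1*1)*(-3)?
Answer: -196337/4 ≈ -49084.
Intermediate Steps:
b = 0 (b = 0*(⅓) = 0)
x = 3 (x = (0 - 1)*(-3) = -1*(-3) = 3)
z(W) = -25/4 + W/4 (z(W) = -7 + (3 + (W + (0 - 5*0)))/4 = -7 + (3 + (W + (0 + 0)))/4 = -7 + (3 + (W + 0))/4 = -7 + (3 + W)/4 = -7 + (¾ + W/4) = -25/4 + W/4)
-1*49117 + z(156) = -1*49117 + (-25/4 + (¼)*156) = -49117 + (-25/4 + 39) = -49117 + 131/4 = -196337/4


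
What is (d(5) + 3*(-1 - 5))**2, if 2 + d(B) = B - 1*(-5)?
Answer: 100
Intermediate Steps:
d(B) = 3 + B (d(B) = -2 + (B - 1*(-5)) = -2 + (B + 5) = -2 + (5 + B) = 3 + B)
(d(5) + 3*(-1 - 5))**2 = ((3 + 5) + 3*(-1 - 5))**2 = (8 + 3*(-6))**2 = (8 - 18)**2 = (-10)**2 = 100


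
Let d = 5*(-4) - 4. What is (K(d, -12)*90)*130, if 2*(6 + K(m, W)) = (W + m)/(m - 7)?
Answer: -1965600/31 ≈ -63406.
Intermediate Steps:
d = -24 (d = -20 - 4 = -24)
K(m, W) = -6 + (W + m)/(2*(-7 + m)) (K(m, W) = -6 + ((W + m)/(m - 7))/2 = -6 + ((W + m)/(-7 + m))/2 = -6 + (W + m)/(2*(-7 + m)))
(K(d, -12)*90)*130 = (((84 - 12 - 11*(-24))/(2*(-7 - 24)))*90)*130 = (((½)*(84 - 12 + 264)/(-31))*90)*130 = (((½)*(-1/31)*336)*90)*130 = -168/31*90*130 = -15120/31*130 = -1965600/31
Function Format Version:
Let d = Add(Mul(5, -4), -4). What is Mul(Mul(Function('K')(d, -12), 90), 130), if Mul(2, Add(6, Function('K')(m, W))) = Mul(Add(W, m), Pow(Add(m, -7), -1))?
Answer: Rational(-1965600, 31) ≈ -63406.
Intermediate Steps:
d = -24 (d = Add(-20, -4) = -24)
Function('K')(m, W) = Add(-6, Mul(Rational(1, 2), Pow(Add(-7, m), -1), Add(W, m))) (Function('K')(m, W) = Add(-6, Mul(Rational(1, 2), Mul(Add(W, m), Pow(Add(m, -7), -1)))) = Add(-6, Mul(Rational(1, 2), Mul(Add(W, m), Pow(Add(-7, m), -1)))) = Add(-6, Mul(Rational(1, 2), Mul(Pow(Add(-7, m), -1), Add(W, m)))) = Add(-6, Mul(Rational(1, 2), Pow(Add(-7, m), -1), Add(W, m))))
Mul(Mul(Function('K')(d, -12), 90), 130) = Mul(Mul(Mul(Rational(1, 2), Pow(Add(-7, -24), -1), Add(84, -12, Mul(-11, -24))), 90), 130) = Mul(Mul(Mul(Rational(1, 2), Pow(-31, -1), Add(84, -12, 264)), 90), 130) = Mul(Mul(Mul(Rational(1, 2), Rational(-1, 31), 336), 90), 130) = Mul(Mul(Rational(-168, 31), 90), 130) = Mul(Rational(-15120, 31), 130) = Rational(-1965600, 31)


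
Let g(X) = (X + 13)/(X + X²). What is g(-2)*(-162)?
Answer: -891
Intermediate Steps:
g(X) = (13 + X)/(X + X²)
g(-2)*(-162) = ((13 - 2)/((-2)*(1 - 2)))*(-162) = -½*11/(-1)*(-162) = -½*(-1)*11*(-162) = (11/2)*(-162) = -891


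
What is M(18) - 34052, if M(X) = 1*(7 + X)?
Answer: -34027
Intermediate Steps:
M(X) = 7 + X
M(18) - 34052 = (7 + 18) - 34052 = 25 - 34052 = -34027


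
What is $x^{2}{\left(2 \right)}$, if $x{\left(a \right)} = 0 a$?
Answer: $0$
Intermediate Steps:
$x{\left(a \right)} = 0$
$x^{2}{\left(2 \right)} = 0^{2} = 0$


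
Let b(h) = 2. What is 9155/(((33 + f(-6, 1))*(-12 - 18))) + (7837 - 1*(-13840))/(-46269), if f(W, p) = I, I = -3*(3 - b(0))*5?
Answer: -182515/10476 ≈ -17.422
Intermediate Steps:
I = -15 (I = -3*(3 - 1*2)*5 = -3*(3 - 2)*5 = -3*1*5 = -3*5 = -15)
f(W, p) = -15
9155/(((33 + f(-6, 1))*(-12 - 18))) + (7837 - 1*(-13840))/(-46269) = 9155/(((33 - 15)*(-12 - 18))) + (7837 - 1*(-13840))/(-46269) = 9155/((18*(-30))) + (7837 + 13840)*(-1/46269) = 9155/(-540) + 21677*(-1/46269) = 9155*(-1/540) - 409/873 = -1831/108 - 409/873 = -182515/10476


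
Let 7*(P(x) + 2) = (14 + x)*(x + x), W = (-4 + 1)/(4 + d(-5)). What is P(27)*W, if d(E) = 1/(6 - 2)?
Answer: -26400/119 ≈ -221.85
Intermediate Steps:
d(E) = ¼ (d(E) = 1/4 = ¼)
W = -12/17 (W = (-4 + 1)/(4 + ¼) = -3/17/4 = -3*4/17 = -12/17 ≈ -0.70588)
P(x) = -2 + 2*x*(14 + x)/7 (P(x) = -2 + ((14 + x)*(x + x))/7 = -2 + ((14 + x)*(2*x))/7 = -2 + (2*x*(14 + x))/7 = -2 + 2*x*(14 + x)/7)
P(27)*W = (-2 + 4*27 + (2/7)*27²)*(-12/17) = (-2 + 108 + (2/7)*729)*(-12/17) = (-2 + 108 + 1458/7)*(-12/17) = (2200/7)*(-12/17) = -26400/119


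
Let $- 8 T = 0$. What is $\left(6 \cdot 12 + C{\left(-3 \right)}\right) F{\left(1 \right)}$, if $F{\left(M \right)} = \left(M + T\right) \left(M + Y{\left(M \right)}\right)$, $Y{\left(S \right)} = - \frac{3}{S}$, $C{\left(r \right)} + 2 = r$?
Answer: $-134$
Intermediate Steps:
$T = 0$ ($T = \left(- \frac{1}{8}\right) 0 = 0$)
$C{\left(r \right)} = -2 + r$
$F{\left(M \right)} = M \left(M - \frac{3}{M}\right)$ ($F{\left(M \right)} = \left(M + 0\right) \left(M - \frac{3}{M}\right) = M \left(M - \frac{3}{M}\right)$)
$\left(6 \cdot 12 + C{\left(-3 \right)}\right) F{\left(1 \right)} = \left(6 \cdot 12 - 5\right) \left(-3 + 1^{2}\right) = \left(72 - 5\right) \left(-3 + 1\right) = 67 \left(-2\right) = -134$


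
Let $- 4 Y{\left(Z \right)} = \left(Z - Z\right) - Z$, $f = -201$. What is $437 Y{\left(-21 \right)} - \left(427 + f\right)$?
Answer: $- \frac{10081}{4} \approx -2520.3$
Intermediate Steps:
$Y{\left(Z \right)} = \frac{Z}{4}$ ($Y{\left(Z \right)} = - \frac{\left(Z - Z\right) - Z}{4} = - \frac{0 - Z}{4} = - \frac{\left(-1\right) Z}{4} = \frac{Z}{4}$)
$437 Y{\left(-21 \right)} - \left(427 + f\right) = 437 \cdot \frac{1}{4} \left(-21\right) - 226 = 437 \left(- \frac{21}{4}\right) + \left(-427 + 201\right) = - \frac{9177}{4} - 226 = - \frac{10081}{4}$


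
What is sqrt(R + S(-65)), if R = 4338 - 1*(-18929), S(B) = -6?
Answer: sqrt(23261) ≈ 152.52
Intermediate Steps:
R = 23267 (R = 4338 + 18929 = 23267)
sqrt(R + S(-65)) = sqrt(23267 - 6) = sqrt(23261)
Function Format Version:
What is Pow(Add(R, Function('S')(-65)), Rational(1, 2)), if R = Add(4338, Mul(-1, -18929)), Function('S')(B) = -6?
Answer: Pow(23261, Rational(1, 2)) ≈ 152.52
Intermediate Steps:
R = 23267 (R = Add(4338, 18929) = 23267)
Pow(Add(R, Function('S')(-65)), Rational(1, 2)) = Pow(Add(23267, -6), Rational(1, 2)) = Pow(23261, Rational(1, 2))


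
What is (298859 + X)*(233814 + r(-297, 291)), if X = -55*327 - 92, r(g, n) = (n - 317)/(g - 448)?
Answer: 48909825398592/745 ≈ 6.5651e+10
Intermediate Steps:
r(g, n) = (-317 + n)/(-448 + g)
X = -18077 (X = -17985 - 92 = -18077)
(298859 + X)*(233814 + r(-297, 291)) = (298859 - 18077)*(233814 + (-317 + 291)/(-448 - 297)) = 280782*(233814 - 26/(-745)) = 280782*(233814 - 1/745*(-26)) = 280782*(233814 + 26/745) = 280782*(174191456/745) = 48909825398592/745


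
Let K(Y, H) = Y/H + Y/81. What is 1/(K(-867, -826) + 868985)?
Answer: 22302/19379888165 ≈ 1.1508e-6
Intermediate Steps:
K(Y, H) = Y/81 + Y/H (K(Y, H) = Y/H + Y*(1/81) = Y/H + Y/81 = Y/81 + Y/H)
1/(K(-867, -826) + 868985) = 1/(((1/81)*(-867) - 867/(-826)) + 868985) = 1/((-289/27 - 867*(-1/826)) + 868985) = 1/((-289/27 + 867/826) + 868985) = 1/(-215305/22302 + 868985) = 1/(19379888165/22302) = 22302/19379888165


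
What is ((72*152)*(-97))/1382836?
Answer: -265392/345709 ≈ -0.76767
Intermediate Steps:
((72*152)*(-97))/1382836 = (10944*(-97))*(1/1382836) = -1061568*1/1382836 = -265392/345709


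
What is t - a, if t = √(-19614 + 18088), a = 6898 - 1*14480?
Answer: 7582 + I*√1526 ≈ 7582.0 + 39.064*I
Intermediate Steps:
a = -7582 (a = 6898 - 14480 = -7582)
t = I*√1526 (t = √(-1526) = I*√1526 ≈ 39.064*I)
t - a = I*√1526 - 1*(-7582) = I*√1526 + 7582 = 7582 + I*√1526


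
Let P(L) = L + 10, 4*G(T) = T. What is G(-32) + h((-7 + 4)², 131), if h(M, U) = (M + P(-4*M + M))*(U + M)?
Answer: -1128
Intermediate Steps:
G(T) = T/4
P(L) = 10 + L
h(M, U) = (10 - 2*M)*(M + U) (h(M, U) = (M + (10 + (-4*M + M)))*(U + M) = (M + (10 - 3*M))*(M + U) = (10 - 2*M)*(M + U))
G(-32) + h((-7 + 4)², 131) = (¼)*(-32) + (-2*(-7 + 4)⁴ + 10*(-7 + 4)² + 10*131 - 2*(-7 + 4)²*131) = -8 + (-2*((-3)²)² + 10*(-3)² + 1310 - 2*(-3)²*131) = -8 + (-2*9² + 10*9 + 1310 - 2*9*131) = -8 + (-2*81 + 90 + 1310 - 2358) = -8 + (-162 + 90 + 1310 - 2358) = -8 - 1120 = -1128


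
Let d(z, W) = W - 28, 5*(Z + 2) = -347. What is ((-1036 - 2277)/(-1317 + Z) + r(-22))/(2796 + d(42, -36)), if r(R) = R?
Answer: -136159/18965544 ≈ -0.0071793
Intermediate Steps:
Z = -357/5 (Z = -2 + (⅕)*(-347) = -2 - 347/5 = -357/5 ≈ -71.400)
d(z, W) = -28 + W
((-1036 - 2277)/(-1317 + Z) + r(-22))/(2796 + d(42, -36)) = ((-1036 - 2277)/(-1317 - 357/5) - 22)/(2796 + (-28 - 36)) = (-3313/(-6942/5) - 22)/(2796 - 64) = (-3313*(-5/6942) - 22)/2732 = (16565/6942 - 22)*(1/2732) = -136159/6942*1/2732 = -136159/18965544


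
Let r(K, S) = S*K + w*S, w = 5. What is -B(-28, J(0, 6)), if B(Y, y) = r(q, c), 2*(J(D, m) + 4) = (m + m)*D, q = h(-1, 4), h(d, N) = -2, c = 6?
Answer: -18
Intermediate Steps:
q = -2
J(D, m) = -4 + D*m (J(D, m) = -4 + ((m + m)*D)/2 = -4 + ((2*m)*D)/2 = -4 + (2*D*m)/2 = -4 + D*m)
r(K, S) = 5*S + K*S (r(K, S) = S*K + 5*S = K*S + 5*S = 5*S + K*S)
B(Y, y) = 18 (B(Y, y) = 6*(5 - 2) = 6*3 = 18)
-B(-28, J(0, 6)) = -1*18 = -18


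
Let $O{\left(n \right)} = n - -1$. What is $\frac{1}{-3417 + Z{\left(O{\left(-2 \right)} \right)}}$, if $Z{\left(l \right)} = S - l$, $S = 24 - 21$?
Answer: $- \frac{1}{3413} \approx -0.000293$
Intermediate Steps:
$S = 3$
$O{\left(n \right)} = 1 + n$ ($O{\left(n \right)} = n + 1 = 1 + n$)
$Z{\left(l \right)} = 3 - l$
$\frac{1}{-3417 + Z{\left(O{\left(-2 \right)} \right)}} = \frac{1}{-3417 + \left(3 - \left(1 - 2\right)\right)} = \frac{1}{-3417 + \left(3 - -1\right)} = \frac{1}{-3417 + \left(3 + 1\right)} = \frac{1}{-3417 + 4} = \frac{1}{-3413} = - \frac{1}{3413}$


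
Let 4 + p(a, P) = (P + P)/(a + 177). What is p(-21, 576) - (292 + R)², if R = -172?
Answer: -187156/13 ≈ -14397.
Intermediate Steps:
p(a, P) = -4 + 2*P/(177 + a) (p(a, P) = -4 + (P + P)/(a + 177) = -4 + (2*P)/(177 + a) = -4 + 2*P/(177 + a))
p(-21, 576) - (292 + R)² = 2*(-354 + 576 - 2*(-21))/(177 - 21) - (292 - 172)² = 2*(-354 + 576 + 42)/156 - 1*120² = 2*(1/156)*264 - 1*14400 = 44/13 - 14400 = -187156/13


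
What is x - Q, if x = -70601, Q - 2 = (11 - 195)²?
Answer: -104459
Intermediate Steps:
Q = 33858 (Q = 2 + (11 - 195)² = 2 + (-184)² = 2 + 33856 = 33858)
x - Q = -70601 - 1*33858 = -70601 - 33858 = -104459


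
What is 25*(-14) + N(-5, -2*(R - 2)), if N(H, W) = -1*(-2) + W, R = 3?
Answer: -350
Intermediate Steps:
N(H, W) = 2 + W
25*(-14) + N(-5, -2*(R - 2)) = 25*(-14) + (2 - 2*(3 - 2)) = -350 + (2 - 2*1) = -350 + (2 - 2) = -350 + 0 = -350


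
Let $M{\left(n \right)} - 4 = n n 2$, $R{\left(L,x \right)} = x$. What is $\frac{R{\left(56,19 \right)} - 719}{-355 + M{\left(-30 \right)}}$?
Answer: $- \frac{100}{207} \approx -0.48309$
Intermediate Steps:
$M{\left(n \right)} = 4 + 2 n^{2}$ ($M{\left(n \right)} = 4 + n n 2 = 4 + n^{2} \cdot 2 = 4 + 2 n^{2}$)
$\frac{R{\left(56,19 \right)} - 719}{-355 + M{\left(-30 \right)}} = \frac{19 - 719}{-355 + \left(4 + 2 \left(-30\right)^{2}\right)} = - \frac{700}{-355 + \left(4 + 2 \cdot 900\right)} = - \frac{700}{-355 + \left(4 + 1800\right)} = - \frac{700}{-355 + 1804} = - \frac{700}{1449} = \left(-700\right) \frac{1}{1449} = - \frac{100}{207}$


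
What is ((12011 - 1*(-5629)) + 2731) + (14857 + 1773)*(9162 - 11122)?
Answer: -32574429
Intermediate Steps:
((12011 - 1*(-5629)) + 2731) + (14857 + 1773)*(9162 - 11122) = ((12011 + 5629) + 2731) + 16630*(-1960) = (17640 + 2731) - 32594800 = 20371 - 32594800 = -32574429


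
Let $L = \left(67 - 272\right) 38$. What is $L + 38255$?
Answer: $30465$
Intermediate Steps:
$L = -7790$ ($L = \left(-205\right) 38 = -7790$)
$L + 38255 = -7790 + 38255 = 30465$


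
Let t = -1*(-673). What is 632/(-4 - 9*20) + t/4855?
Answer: -368066/111665 ≈ -3.2962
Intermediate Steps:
t = 673
632/(-4 - 9*20) + t/4855 = 632/(-4 - 9*20) + 673/4855 = 632/(-4 - 180) + 673*(1/4855) = 632/(-184) + 673/4855 = 632*(-1/184) + 673/4855 = -79/23 + 673/4855 = -368066/111665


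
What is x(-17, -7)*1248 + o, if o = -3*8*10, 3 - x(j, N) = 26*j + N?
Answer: 563856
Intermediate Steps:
x(j, N) = 3 - N - 26*j (x(j, N) = 3 - (26*j + N) = 3 - (N + 26*j) = 3 + (-N - 26*j) = 3 - N - 26*j)
o = -240 (o = -24*10 = -240)
x(-17, -7)*1248 + o = (3 - 1*(-7) - 26*(-17))*1248 - 240 = (3 + 7 + 442)*1248 - 240 = 452*1248 - 240 = 564096 - 240 = 563856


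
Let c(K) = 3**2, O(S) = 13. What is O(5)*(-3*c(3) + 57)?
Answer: 390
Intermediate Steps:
c(K) = 9
O(5)*(-3*c(3) + 57) = 13*(-3*9 + 57) = 13*(-27 + 57) = 13*30 = 390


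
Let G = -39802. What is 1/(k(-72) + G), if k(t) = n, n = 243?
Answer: -1/39559 ≈ -2.5279e-5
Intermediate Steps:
k(t) = 243
1/(k(-72) + G) = 1/(243 - 39802) = 1/(-39559) = -1/39559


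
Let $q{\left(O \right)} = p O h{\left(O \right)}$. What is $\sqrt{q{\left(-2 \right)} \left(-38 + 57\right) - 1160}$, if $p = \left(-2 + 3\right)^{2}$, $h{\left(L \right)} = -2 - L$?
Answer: $2 i \sqrt{290} \approx 34.059 i$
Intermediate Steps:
$p = 1$ ($p = 1^{2} = 1$)
$q{\left(O \right)} = O \left(-2 - O\right)$ ($q{\left(O \right)} = 1 O \left(-2 - O\right) = O \left(-2 - O\right)$)
$\sqrt{q{\left(-2 \right)} \left(-38 + 57\right) - 1160} = \sqrt{\left(-1\right) \left(-2\right) \left(2 - 2\right) \left(-38 + 57\right) - 1160} = \sqrt{\left(-1\right) \left(-2\right) 0 \cdot 19 - 1160} = \sqrt{0 \cdot 19 - 1160} = \sqrt{0 - 1160} = \sqrt{-1160} = 2 i \sqrt{290}$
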